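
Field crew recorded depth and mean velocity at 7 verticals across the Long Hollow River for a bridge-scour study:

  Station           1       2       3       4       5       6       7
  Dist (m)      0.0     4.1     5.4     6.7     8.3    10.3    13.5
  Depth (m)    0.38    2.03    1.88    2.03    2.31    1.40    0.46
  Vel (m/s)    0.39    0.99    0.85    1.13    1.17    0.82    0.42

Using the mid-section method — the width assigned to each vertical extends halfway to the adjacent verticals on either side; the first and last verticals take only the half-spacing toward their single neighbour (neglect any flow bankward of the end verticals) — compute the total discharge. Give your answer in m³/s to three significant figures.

w_1 = (4.1 − 0.0)/2 = 2.05 m; q_1 = 0.39 × 0.38 × 2.05 = 0.3038 m³/s
w_2 = (5.4 − 0.0)/2 = 2.7 m; q_2 = 0.99 × 2.03 × 2.7 = 5.426 m³/s
w_3 = (6.7 − 4.1)/2 = 1.3 m; q_3 = 0.85 × 1.88 × 1.3 = 2.077 m³/s
w_4 = (8.3 − 5.4)/2 = 1.45 m; q_4 = 1.13 × 2.03 × 1.45 = 3.326 m³/s
w_5 = (10.3 − 6.7)/2 = 1.8 m; q_5 = 1.17 × 2.31 × 1.8 = 4.865 m³/s
w_6 = (13.5 − 8.3)/2 = 2.6 m; q_6 = 0.82 × 1.40 × 2.6 = 2.985 m³/s
w_7 = (13.5 − 10.3)/2 = 1.6 m; q_7 = 0.42 × 0.46 × 1.6 = 0.3091 m³/s
Q = Σ qᵢ = 19.29 m³/s

19.3 m³/s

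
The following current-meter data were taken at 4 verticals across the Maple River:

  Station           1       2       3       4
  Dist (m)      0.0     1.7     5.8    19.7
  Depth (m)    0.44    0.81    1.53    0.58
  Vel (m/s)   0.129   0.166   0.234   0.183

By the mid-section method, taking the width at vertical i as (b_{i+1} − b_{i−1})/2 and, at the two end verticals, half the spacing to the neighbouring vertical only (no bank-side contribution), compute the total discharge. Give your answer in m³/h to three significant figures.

15800 m³/h

w_1 = (1.7 − 0.0)/2 = 0.85 m; q_1 = 0.129 × 0.44 × 0.85 = 0.04825 m³/s
w_2 = (5.8 − 0.0)/2 = 2.9 m; q_2 = 0.166 × 0.81 × 2.9 = 0.3899 m³/s
w_3 = (19.7 − 1.7)/2 = 9 m; q_3 = 0.234 × 1.53 × 9 = 3.222 m³/s
w_4 = (19.7 − 5.8)/2 = 6.95 m; q_4 = 0.183 × 0.58 × 6.95 = 0.7377 m³/s
Q = Σ qᵢ = 4.398 m³/s
= 4.398 × 3600 = 15830 m³/h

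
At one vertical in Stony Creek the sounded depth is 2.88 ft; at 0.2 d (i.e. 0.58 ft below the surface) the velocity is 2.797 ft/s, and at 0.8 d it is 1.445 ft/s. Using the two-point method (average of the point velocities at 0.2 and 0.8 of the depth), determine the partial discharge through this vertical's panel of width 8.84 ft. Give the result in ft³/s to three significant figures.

54.0 ft³/s

v̄ = (2.797 + 1.445) / 2 = 2.121 ft/s
q = v̄ × d × w = 2.121 × 2.88 × 8.84 = 54.00 ft³/s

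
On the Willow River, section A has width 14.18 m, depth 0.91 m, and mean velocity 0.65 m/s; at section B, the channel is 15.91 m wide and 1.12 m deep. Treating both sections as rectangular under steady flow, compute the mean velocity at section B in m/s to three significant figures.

0.471 m/s

Q = A₁V₁ = (14.18×0.91) × 0.65 = 8.387 m³/s
A₂ = 15.91 × 1.12 = 17.82 m²
V₂ = Q/A₂ = 8.387/17.82 = 0.4707 m/s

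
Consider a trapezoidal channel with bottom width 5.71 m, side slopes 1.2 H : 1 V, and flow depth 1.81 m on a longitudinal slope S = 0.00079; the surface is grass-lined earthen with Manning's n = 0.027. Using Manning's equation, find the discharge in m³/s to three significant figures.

A = (b + z·y)·y = (5.71 + 1.2×1.81)×1.81 = 14.27 m²
P = b + 2y√(1+z²) = 5.71 + 2×1.81×√(1+1.2²) = 11.36 m
R = A/P = 14.27/11.36 = 1.255 m
Q = (1/n)·A·R^(2/3)·S^(1/2) = (1/0.027) × 14.27 × 1.255^(2/3) × 0.00079^(1/2) = 17.28 m³/s

17.3 m³/s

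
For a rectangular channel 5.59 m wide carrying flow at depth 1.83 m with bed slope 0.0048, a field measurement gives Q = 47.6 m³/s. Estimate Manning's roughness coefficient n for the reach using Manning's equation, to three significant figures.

A = b·y = 5.59 × 1.83 = 10.23 m²
P = b + 2y = 5.59 + 2×1.83 = 9.250 m
R = A/P = 10.23/9.250 = 1.106 m
n = (1/Q)·A·R^(2/3)·S^(1/2) = (1/47.6) × 10.23 × 1.069 × 0.06928 = 0.01592

0.0159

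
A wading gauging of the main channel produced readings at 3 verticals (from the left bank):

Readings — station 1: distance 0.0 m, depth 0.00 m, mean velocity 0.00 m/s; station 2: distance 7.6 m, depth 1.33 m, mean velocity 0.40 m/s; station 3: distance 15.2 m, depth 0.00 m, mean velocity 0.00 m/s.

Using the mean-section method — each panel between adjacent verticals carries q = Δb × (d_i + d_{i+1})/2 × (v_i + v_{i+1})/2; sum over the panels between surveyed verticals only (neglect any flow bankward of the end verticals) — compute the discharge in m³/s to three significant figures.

2.02 m³/s

Panel 1-2: Δb = 7.6 m, d̄ = (0.00+1.33)/2 = 0.665, v̄ = (0.00+0.40)/2 = 0.2 → q = 7.6×0.665×0.2 = 1.011 m³/s
Panel 2-3: Δb = 7.6 m, d̄ = (1.33+0.00)/2 = 0.665, v̄ = (0.40+0.00)/2 = 0.2 → q = 7.6×0.665×0.2 = 1.011 m³/s
Q = Σ q = 2.022 m³/s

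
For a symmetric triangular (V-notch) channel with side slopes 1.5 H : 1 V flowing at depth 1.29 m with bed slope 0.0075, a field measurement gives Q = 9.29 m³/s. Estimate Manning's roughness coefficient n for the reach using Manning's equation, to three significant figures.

A = z·y² = 1.5×1.29² = 2.496 m²
P = 2y√(1+z²) = 2×1.29×√(1+1.5²) = 4.651 m
R = A/P = 2.496/4.651 = 0.5367 m
n = (1/Q)·A·R^(2/3)·S^(1/2) = (1/9.29) × 2.496 × 0.6604 × 0.08660 = 0.01537

0.0154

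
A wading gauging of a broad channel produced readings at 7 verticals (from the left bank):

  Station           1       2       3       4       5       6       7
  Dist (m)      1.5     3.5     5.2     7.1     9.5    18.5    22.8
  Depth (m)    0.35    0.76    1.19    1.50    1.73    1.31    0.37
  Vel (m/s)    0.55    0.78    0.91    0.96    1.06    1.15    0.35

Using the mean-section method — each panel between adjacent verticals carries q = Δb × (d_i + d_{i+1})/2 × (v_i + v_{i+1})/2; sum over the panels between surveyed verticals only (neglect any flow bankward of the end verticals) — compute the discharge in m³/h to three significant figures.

Panel 1-2: Δb = 2 m, d̄ = (0.35+0.76)/2 = 0.555, v̄ = (0.55+0.78)/2 = 0.665 → q = 2×0.555×0.665 = 0.7382 m³/s
Panel 2-3: Δb = 1.7 m, d̄ = (0.76+1.19)/2 = 0.975, v̄ = (0.78+0.91)/2 = 0.845 → q = 1.7×0.975×0.845 = 1.401 m³/s
Panel 3-4: Δb = 1.9 m, d̄ = (1.19+1.50)/2 = 1.345, v̄ = (0.91+0.96)/2 = 0.935 → q = 1.9×1.345×0.935 = 2.389 m³/s
Panel 4-5: Δb = 2.4 m, d̄ = (1.50+1.73)/2 = 1.615, v̄ = (0.96+1.06)/2 = 1.01 → q = 2.4×1.615×1.01 = 3.915 m³/s
Panel 5-6: Δb = 9 m, d̄ = (1.73+1.31)/2 = 1.52, v̄ = (1.06+1.15)/2 = 1.105 → q = 9×1.52×1.105 = 15.12 m³/s
Panel 6-7: Δb = 4.3 m, d̄ = (1.31+0.37)/2 = 0.84, v̄ = (1.15+0.35)/2 = 0.75 → q = 4.3×0.84×0.75 = 2.709 m³/s
Q = Σ q = 26.27 m³/s
= 26.27 × 3600 = 94570 m³/h

94600 m³/h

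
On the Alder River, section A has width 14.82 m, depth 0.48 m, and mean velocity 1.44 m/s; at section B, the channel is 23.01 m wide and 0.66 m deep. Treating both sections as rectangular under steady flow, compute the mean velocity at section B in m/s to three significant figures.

0.675 m/s

Q = A₁V₁ = (14.82×0.48) × 1.44 = 10.24 m³/s
A₂ = 23.01 × 0.66 = 15.19 m²
V₂ = Q/A₂ = 10.24/15.19 = 0.6745 m/s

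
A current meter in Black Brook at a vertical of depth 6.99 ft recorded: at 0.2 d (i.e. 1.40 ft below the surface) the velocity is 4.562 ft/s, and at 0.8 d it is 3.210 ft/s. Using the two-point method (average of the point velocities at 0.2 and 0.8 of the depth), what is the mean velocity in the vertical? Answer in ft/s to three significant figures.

v̄ = (4.562 + 3.210) / 2 = 3.886 ft/s

3.89 ft/s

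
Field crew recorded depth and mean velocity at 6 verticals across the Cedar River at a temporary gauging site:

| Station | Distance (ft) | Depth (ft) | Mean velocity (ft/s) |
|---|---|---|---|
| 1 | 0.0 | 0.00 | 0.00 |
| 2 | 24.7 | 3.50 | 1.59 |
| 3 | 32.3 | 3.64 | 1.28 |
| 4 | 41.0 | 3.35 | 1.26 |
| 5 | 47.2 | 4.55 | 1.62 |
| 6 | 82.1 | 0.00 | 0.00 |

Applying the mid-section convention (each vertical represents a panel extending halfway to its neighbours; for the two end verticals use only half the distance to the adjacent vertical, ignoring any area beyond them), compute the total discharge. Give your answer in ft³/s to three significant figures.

w_2 = (32.3 − 0.0)/2 = 16.15 ft; q_2 = 1.59 × 3.50 × 16.15 = 89.87 ft³/s
w_3 = (41.0 − 24.7)/2 = 8.15 ft; q_3 = 1.28 × 3.64 × 8.15 = 37.97 ft³/s
w_4 = (47.2 − 32.3)/2 = 7.45 ft; q_4 = 1.26 × 3.35 × 7.45 = 31.45 ft³/s
w_5 = (82.1 − 41.0)/2 = 20.55 ft; q_5 = 1.62 × 4.55 × 20.55 = 151.5 ft³/s
Stations 1, 6 contribute zero (depth or velocity is 0).
Q = Σ qᵢ = 310.8 ft³/s

311 ft³/s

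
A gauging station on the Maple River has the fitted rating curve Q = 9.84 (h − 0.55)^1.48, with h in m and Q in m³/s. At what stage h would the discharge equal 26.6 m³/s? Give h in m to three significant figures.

2.51 m

h − h₀ = (Q/C)^(1/b) = (26.6/9.84)^(1/1.48) = 1.958 m
h = 0.55 + 1.958 = 2.508 m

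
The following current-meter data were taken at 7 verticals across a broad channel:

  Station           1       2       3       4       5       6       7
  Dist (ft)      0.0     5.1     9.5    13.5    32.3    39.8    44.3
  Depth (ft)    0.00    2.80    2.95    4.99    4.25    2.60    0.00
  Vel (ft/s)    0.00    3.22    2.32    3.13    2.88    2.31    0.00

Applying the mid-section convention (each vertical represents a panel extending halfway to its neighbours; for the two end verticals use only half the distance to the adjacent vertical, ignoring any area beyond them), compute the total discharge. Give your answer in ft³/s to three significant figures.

447 ft³/s

w_2 = (9.5 − 0.0)/2 = 4.75 ft; q_2 = 3.22 × 2.80 × 4.75 = 42.83 ft³/s
w_3 = (13.5 − 5.1)/2 = 4.2 ft; q_3 = 2.32 × 2.95 × 4.2 = 28.74 ft³/s
w_4 = (32.3 − 9.5)/2 = 11.4 ft; q_4 = 3.13 × 4.99 × 11.4 = 178.1 ft³/s
w_5 = (39.8 − 13.5)/2 = 13.15 ft; q_5 = 2.88 × 4.25 × 13.15 = 161.0 ft³/s
w_6 = (44.3 − 32.3)/2 = 6 ft; q_6 = 2.31 × 2.60 × 6 = 36.04 ft³/s
Stations 1, 7 contribute zero (depth or velocity is 0).
Q = Σ qᵢ = 446.6 ft³/s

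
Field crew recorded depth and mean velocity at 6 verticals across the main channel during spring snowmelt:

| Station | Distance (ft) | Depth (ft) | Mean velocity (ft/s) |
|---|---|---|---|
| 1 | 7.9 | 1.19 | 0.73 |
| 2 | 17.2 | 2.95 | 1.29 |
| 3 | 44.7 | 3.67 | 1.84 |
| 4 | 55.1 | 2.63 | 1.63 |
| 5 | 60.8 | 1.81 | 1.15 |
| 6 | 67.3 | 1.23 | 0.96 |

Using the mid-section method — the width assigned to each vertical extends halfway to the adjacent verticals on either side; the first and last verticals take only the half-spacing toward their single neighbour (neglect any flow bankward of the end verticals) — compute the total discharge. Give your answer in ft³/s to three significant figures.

253 ft³/s

w_1 = (17.2 − 7.9)/2 = 4.65 ft; q_1 = 0.73 × 1.19 × 4.65 = 4.039 ft³/s
w_2 = (44.7 − 7.9)/2 = 18.4 ft; q_2 = 1.29 × 2.95 × 18.4 = 70.02 ft³/s
w_3 = (55.1 − 17.2)/2 = 18.95 ft; q_3 = 1.84 × 3.67 × 18.95 = 128.0 ft³/s
w_4 = (60.8 − 44.7)/2 = 8.05 ft; q_4 = 1.63 × 2.63 × 8.05 = 34.51 ft³/s
w_5 = (67.3 − 55.1)/2 = 6.1 ft; q_5 = 1.15 × 1.81 × 6.1 = 12.70 ft³/s
w_6 = (67.3 − 60.8)/2 = 3.25 ft; q_6 = 0.96 × 1.23 × 3.25 = 3.838 ft³/s
Q = Σ qᵢ = 253.1 ft³/s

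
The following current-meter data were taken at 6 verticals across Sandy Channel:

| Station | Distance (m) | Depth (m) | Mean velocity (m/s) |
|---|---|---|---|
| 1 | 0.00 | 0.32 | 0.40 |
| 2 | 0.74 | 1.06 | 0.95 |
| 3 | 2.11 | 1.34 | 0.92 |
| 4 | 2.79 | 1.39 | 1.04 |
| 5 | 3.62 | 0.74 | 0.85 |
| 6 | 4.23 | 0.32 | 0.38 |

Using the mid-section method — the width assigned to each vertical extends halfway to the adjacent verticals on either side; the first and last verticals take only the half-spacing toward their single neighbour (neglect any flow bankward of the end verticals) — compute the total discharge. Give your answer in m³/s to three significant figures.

w_1 = (0.74 − 0.00)/2 = 0.37 m; q_1 = 0.40 × 0.32 × 0.37 = 0.04736 m³/s
w_2 = (2.11 − 0.00)/2 = 1.055 m; q_2 = 0.95 × 1.06 × 1.055 = 1.062 m³/s
w_3 = (2.79 − 0.74)/2 = 1.025 m; q_3 = 0.92 × 1.34 × 1.025 = 1.264 m³/s
w_4 = (3.62 − 2.11)/2 = 0.755 m; q_4 = 1.04 × 1.39 × 0.755 = 1.091 m³/s
w_5 = (4.23 − 2.79)/2 = 0.72 m; q_5 = 0.85 × 0.74 × 0.72 = 0.4529 m³/s
w_6 = (4.23 − 3.62)/2 = 0.305 m; q_6 = 0.38 × 0.32 × 0.305 = 0.03709 m³/s
Q = Σ qᵢ = 3.955 m³/s

3.95 m³/s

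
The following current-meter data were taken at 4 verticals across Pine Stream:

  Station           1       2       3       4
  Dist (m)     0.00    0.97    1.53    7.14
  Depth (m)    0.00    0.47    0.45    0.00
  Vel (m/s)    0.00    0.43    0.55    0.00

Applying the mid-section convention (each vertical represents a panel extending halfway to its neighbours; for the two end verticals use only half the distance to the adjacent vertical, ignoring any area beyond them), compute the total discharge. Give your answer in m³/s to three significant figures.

w_2 = (1.53 − 0.00)/2 = 0.765 m; q_2 = 0.43 × 0.47 × 0.765 = 0.1546 m³/s
w_3 = (7.14 − 0.97)/2 = 3.085 m; q_3 = 0.55 × 0.45 × 3.085 = 0.7635 m³/s
Stations 1, 4 contribute zero (depth or velocity is 0).
Q = Σ qᵢ = 0.9181 m³/s

0.918 m³/s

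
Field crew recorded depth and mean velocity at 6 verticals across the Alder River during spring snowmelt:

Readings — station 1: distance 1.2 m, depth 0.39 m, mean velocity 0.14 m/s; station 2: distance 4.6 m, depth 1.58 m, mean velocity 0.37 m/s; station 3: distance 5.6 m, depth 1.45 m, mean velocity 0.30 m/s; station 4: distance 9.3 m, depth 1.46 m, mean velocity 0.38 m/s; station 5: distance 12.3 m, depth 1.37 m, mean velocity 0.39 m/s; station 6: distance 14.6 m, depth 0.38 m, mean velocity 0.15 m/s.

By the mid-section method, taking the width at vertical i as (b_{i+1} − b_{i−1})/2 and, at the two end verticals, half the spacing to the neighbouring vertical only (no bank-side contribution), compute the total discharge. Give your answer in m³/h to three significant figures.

20700 m³/h

w_1 = (4.6 − 1.2)/2 = 1.7 m; q_1 = 0.14 × 0.39 × 1.7 = 0.09282 m³/s
w_2 = (5.6 − 1.2)/2 = 2.2 m; q_2 = 0.37 × 1.58 × 2.2 = 1.286 m³/s
w_3 = (9.3 − 4.6)/2 = 2.35 m; q_3 = 0.30 × 1.45 × 2.35 = 1.022 m³/s
w_4 = (12.3 − 5.6)/2 = 3.35 m; q_4 = 0.38 × 1.46 × 3.35 = 1.859 m³/s
w_5 = (14.6 − 9.3)/2 = 2.65 m; q_5 = 0.39 × 1.37 × 2.65 = 1.416 m³/s
w_6 = (14.6 − 12.3)/2 = 1.15 m; q_6 = 0.15 × 0.38 × 1.15 = 0.06555 m³/s
Q = Σ qᵢ = 5.741 m³/s
= 5.741 × 3600 = 20670 m³/h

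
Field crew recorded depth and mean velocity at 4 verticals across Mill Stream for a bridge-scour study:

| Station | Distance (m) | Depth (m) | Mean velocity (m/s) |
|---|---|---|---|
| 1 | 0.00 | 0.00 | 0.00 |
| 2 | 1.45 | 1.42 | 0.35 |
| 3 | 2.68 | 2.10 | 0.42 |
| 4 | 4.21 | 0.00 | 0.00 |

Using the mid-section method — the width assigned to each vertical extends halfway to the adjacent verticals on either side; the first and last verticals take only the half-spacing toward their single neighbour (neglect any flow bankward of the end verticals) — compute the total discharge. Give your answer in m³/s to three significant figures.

1.88 m³/s

w_2 = (2.68 − 0.00)/2 = 1.34 m; q_2 = 0.35 × 1.42 × 1.34 = 0.6660 m³/s
w_3 = (4.21 − 1.45)/2 = 1.38 m; q_3 = 0.42 × 2.10 × 1.38 = 1.217 m³/s
Stations 1, 4 contribute zero (depth or velocity is 0).
Q = Σ qᵢ = 1.883 m³/s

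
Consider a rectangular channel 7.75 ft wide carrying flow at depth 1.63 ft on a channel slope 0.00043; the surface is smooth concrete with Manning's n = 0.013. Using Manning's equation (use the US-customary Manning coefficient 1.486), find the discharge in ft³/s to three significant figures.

32.8 ft³/s

A = b·y = 7.75 × 1.63 = 12.63 ft²
P = b + 2y = 7.75 + 2×1.63 = 11.01 ft
R = A/P = 12.63/11.01 = 1.147 ft
Q = (1.486/n)·A·R^(2/3)·S^(1/2) = (1.486/0.013) × 12.63 × 1.147^(2/3) × 0.00043^(1/2) = 32.82 ft³/s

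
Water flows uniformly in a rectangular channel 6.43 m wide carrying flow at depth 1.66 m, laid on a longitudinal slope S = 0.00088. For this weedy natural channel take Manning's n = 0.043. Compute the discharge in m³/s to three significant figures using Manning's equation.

7.82 m³/s

A = b·y = 6.43 × 1.66 = 10.67 m²
P = b + 2y = 6.43 + 2×1.66 = 9.750 m
R = A/P = 10.67/9.750 = 1.095 m
Q = (1/n)·A·R^(2/3)·S^(1/2) = (1/0.043) × 10.67 × 1.095^(2/3) × 0.00088^(1/2) = 7.822 m³/s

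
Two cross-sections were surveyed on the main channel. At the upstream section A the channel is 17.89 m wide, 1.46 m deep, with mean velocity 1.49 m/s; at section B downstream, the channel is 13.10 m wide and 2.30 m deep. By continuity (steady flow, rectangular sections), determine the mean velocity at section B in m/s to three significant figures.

1.29 m/s

Q = A₁V₁ = (17.89×1.46) × 1.49 = 38.92 m³/s
A₂ = 13.10 × 2.30 = 30.13 m²
V₂ = Q/A₂ = 38.92/30.13 = 1.292 m/s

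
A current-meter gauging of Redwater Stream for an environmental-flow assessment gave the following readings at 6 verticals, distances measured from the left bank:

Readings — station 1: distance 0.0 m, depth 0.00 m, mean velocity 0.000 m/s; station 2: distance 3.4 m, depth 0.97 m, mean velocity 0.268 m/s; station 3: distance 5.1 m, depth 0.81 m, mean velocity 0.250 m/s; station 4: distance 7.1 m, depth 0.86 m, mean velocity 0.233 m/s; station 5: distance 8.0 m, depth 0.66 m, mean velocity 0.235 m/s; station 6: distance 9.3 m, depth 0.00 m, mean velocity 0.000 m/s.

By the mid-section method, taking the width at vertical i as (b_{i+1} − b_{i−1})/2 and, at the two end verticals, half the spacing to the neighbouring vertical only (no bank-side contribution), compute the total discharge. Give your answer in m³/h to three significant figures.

w_2 = (5.1 − 0.0)/2 = 2.55 m; q_2 = 0.268 × 0.97 × 2.55 = 0.6629 m³/s
w_3 = (7.1 − 3.4)/2 = 1.85 m; q_3 = 0.250 × 0.81 × 1.85 = 0.3746 m³/s
w_4 = (8.0 − 5.1)/2 = 1.45 m; q_4 = 0.233 × 0.86 × 1.45 = 0.2906 m³/s
w_5 = (9.3 − 7.1)/2 = 1.1 m; q_5 = 0.235 × 0.66 × 1.1 = 0.1706 m³/s
Stations 1, 6 contribute zero (depth or velocity is 0).
Q = Σ qᵢ = 1.499 m³/s
= 1.499 × 3600 = 5395 m³/h

5400 m³/h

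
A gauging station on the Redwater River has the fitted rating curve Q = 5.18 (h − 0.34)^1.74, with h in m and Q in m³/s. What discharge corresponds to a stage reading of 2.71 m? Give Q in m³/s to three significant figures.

Q = 5.18 × (2.71 − 0.34)^1.74 = 5.18 × 2.37^1.74 = 23.25 m³/s

23.2 m³/s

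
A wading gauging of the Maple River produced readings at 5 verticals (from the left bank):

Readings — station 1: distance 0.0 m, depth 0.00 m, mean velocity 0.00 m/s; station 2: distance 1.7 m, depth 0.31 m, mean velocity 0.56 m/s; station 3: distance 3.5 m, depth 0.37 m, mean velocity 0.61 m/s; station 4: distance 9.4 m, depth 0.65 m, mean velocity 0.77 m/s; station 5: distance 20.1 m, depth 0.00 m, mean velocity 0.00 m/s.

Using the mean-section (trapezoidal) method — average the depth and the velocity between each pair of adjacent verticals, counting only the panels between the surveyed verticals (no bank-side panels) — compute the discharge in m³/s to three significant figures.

3.85 m³/s

Panel 1-2: Δb = 1.7 m, d̄ = (0.00+0.31)/2 = 0.155, v̄ = (0.00+0.56)/2 = 0.28 → q = 1.7×0.155×0.28 = 0.07378 m³/s
Panel 2-3: Δb = 1.8 m, d̄ = (0.31+0.37)/2 = 0.34, v̄ = (0.56+0.61)/2 = 0.585 → q = 1.8×0.34×0.585 = 0.3580 m³/s
Panel 3-4: Δb = 5.9 m, d̄ = (0.37+0.65)/2 = 0.51, v̄ = (0.61+0.77)/2 = 0.69 → q = 5.9×0.51×0.69 = 2.076 m³/s
Panel 4-5: Δb = 10.7 m, d̄ = (0.65+0.00)/2 = 0.325, v̄ = (0.77+0.00)/2 = 0.385 → q = 10.7×0.325×0.385 = 1.339 m³/s
Q = Σ q = 3.847 m³/s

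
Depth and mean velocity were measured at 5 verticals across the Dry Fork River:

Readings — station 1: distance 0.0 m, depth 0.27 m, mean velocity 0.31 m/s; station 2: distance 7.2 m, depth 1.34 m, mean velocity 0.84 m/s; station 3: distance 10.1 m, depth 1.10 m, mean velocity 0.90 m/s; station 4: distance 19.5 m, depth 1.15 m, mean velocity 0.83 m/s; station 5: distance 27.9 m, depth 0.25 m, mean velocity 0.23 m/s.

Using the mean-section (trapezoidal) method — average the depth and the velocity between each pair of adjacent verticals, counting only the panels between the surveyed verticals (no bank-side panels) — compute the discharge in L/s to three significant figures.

Panel 1-2: Δb = 7.2 m, d̄ = (0.27+1.34)/2 = 0.805, v̄ = (0.31+0.84)/2 = 0.575 → q = 7.2×0.805×0.575 = 3.333 m³/s
Panel 2-3: Δb = 2.9 m, d̄ = (1.34+1.10)/2 = 1.22, v̄ = (0.84+0.90)/2 = 0.87 → q = 2.9×1.22×0.87 = 3.078 m³/s
Panel 3-4: Δb = 9.4 m, d̄ = (1.10+1.15)/2 = 1.125, v̄ = (0.90+0.83)/2 = 0.865 → q = 9.4×1.125×0.865 = 9.147 m³/s
Panel 4-5: Δb = 8.4 m, d̄ = (1.15+0.25)/2 = 0.7, v̄ = (0.83+0.23)/2 = 0.53 → q = 8.4×0.7×0.53 = 3.116 m³/s
Q = Σ q = 18.67 m³/s
= 18.67 × 1000 = 18670 L/s

18700 L/s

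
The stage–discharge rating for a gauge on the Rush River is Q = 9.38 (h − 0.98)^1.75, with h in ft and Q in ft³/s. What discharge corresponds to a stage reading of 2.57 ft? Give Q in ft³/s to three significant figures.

Q = 9.38 × (2.57 − 0.98)^1.75 = 9.38 × 1.59^1.75 = 21.12 ft³/s

21.1 ft³/s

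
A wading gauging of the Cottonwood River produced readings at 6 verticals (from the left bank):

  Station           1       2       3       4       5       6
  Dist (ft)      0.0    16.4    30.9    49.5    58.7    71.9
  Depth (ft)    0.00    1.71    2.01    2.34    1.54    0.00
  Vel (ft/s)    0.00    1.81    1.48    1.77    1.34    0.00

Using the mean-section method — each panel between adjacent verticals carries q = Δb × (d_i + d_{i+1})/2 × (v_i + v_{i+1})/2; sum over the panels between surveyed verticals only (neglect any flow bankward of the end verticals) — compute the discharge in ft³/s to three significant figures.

157 ft³/s

Panel 1-2: Δb = 16.4 ft, d̄ = (0.00+1.71)/2 = 0.855, v̄ = (0.00+1.81)/2 = 0.905 → q = 16.4×0.855×0.905 = 12.69 ft³/s
Panel 2-3: Δb = 14.5 ft, d̄ = (1.71+2.01)/2 = 1.86, v̄ = (1.81+1.48)/2 = 1.645 → q = 14.5×1.86×1.645 = 44.37 ft³/s
Panel 3-4: Δb = 18.6 ft, d̄ = (2.01+2.34)/2 = 2.175, v̄ = (1.48+1.77)/2 = 1.625 → q = 18.6×2.175×1.625 = 65.74 ft³/s
Panel 4-5: Δb = 9.2 ft, d̄ = (2.34+1.54)/2 = 1.94, v̄ = (1.77+1.34)/2 = 1.555 → q = 9.2×1.94×1.555 = 27.75 ft³/s
Panel 5-6: Δb = 13.2 ft, d̄ = (1.54+0.00)/2 = 0.77, v̄ = (1.34+0.00)/2 = 0.67 → q = 13.2×0.77×0.67 = 6.810 ft³/s
Q = Σ q = 157.4 ft³/s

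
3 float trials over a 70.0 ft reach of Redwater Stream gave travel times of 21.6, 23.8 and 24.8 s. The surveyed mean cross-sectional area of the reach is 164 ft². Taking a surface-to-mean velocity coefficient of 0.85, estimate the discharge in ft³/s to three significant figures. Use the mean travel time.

417 ft³/s

t̄ = (21.6 + 23.8 + 24.8) / 3 = 23.4 s
v_surface = L / t̄ = 70.0 / 23.4 = 2.991 ft/s
v_mean = 0.85 × 2.991 = 2.543 ft/s
Q = A × v_mean = 164 × 2.543 = 417.0 ft³/s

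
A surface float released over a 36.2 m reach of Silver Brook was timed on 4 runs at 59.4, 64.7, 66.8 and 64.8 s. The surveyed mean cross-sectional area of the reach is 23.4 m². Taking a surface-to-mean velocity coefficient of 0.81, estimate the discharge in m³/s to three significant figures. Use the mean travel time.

t̄ = (59.4 + 64.7 + 66.8 + 64.8) / 4 = 63.925 s
v_surface = L / t̄ = 36.2 / 63.925 = 0.5663 m/s
v_mean = 0.81 × 0.5663 = 0.4587 m/s
Q = A × v_mean = 23.4 × 0.4587 = 10.73 m³/s

10.7 m³/s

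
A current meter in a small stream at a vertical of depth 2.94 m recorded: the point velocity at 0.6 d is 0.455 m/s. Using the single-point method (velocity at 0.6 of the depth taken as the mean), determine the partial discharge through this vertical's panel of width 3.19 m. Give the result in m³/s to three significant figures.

4.27 m³/s

v̄ = v₀.₆ = 0.455 m/s
q = v̄ × d × w = 0.4550 × 2.94 × 3.19 = 4.267 m³/s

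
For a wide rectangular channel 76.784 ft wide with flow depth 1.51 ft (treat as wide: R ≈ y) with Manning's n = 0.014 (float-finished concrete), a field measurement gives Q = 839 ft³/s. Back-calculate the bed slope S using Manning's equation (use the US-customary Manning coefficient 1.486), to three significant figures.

A = b·y = 76.784 × 1.51 = 115.9 ft²
Wide channel: R ≈ y = 1.51 ft
S = (Q·n / (1.486·A·R^(2/3)))² = (839×0.014 / (1.486×115.9×1.316))² = 0.002683

0.00268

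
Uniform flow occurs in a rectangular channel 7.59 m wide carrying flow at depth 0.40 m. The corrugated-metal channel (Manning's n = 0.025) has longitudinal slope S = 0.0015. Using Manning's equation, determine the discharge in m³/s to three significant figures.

2.39 m³/s

A = b·y = 7.59 × 0.40 = 3.036 m²
P = b + 2y = 7.59 + 2×0.40 = 8.390 m
R = A/P = 3.036/8.390 = 0.3619 m
Q = (1/n)·A·R^(2/3)·S^(1/2) = (1/0.025) × 3.036 × 0.3619^(2/3) × 0.0015^(1/2) = 2.388 m³/s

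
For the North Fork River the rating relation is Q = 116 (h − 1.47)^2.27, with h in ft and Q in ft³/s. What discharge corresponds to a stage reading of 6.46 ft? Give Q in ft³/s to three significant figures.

Q = 116 × (6.46 − 1.47)^2.27 = 116 × 4.99^2.27 = 4458 ft³/s

4460 ft³/s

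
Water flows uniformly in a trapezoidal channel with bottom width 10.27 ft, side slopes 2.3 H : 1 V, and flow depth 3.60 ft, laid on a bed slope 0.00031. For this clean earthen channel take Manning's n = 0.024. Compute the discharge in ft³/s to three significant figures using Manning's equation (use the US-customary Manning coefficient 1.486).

A = (b + z·y)·y = (10.27 + 2.3×3.60)×3.60 = 66.78 ft²
P = b + 2y√(1+z²) = 10.27 + 2×3.60×√(1+2.3²) = 28.33 ft
R = A/P = 66.78/28.33 = 2.357 ft
Q = (1.486/n)·A·R^(2/3)·S^(1/2) = (1.486/0.024) × 66.78 × 2.357^(2/3) × 0.00031^(1/2) = 129.0 ft³/s

129 ft³/s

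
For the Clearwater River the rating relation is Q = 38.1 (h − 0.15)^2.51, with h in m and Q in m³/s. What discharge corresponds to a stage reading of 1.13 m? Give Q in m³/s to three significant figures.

36.2 m³/s

Q = 38.1 × (1.13 − 0.15)^2.51 = 38.1 × 0.98^2.51 = 36.22 m³/s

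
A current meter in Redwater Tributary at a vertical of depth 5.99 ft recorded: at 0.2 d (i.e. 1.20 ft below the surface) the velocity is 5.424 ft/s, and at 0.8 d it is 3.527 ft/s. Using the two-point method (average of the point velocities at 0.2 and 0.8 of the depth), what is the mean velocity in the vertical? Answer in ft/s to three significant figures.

v̄ = (5.424 + 3.527) / 2 = 4.476 ft/s

4.48 ft/s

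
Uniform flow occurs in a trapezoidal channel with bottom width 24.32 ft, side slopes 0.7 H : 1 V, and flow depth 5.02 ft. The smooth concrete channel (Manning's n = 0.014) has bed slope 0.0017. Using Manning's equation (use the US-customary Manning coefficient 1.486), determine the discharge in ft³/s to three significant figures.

1490 ft³/s

A = (b + z·y)·y = (24.32 + 0.7×5.02)×5.02 = 139.7 ft²
P = b + 2y√(1+z²) = 24.32 + 2×5.02×√(1+0.7²) = 36.58 ft
R = A/P = 139.7/36.58 = 3.820 ft
Q = (1.486/n)·A·R^(2/3)·S^(1/2) = (1.486/0.014) × 139.7 × 3.820^(2/3) × 0.0017^(1/2) = 1494 ft³/s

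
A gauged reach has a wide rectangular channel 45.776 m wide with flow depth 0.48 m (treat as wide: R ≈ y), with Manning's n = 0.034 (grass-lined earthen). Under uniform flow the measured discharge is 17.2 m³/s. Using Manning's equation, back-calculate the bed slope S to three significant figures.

0.00188

A = b·y = 45.776 × 0.48 = 21.97 m²
Wide channel: R ≈ y = 0.48 m
S = (Q·n / (1·A·R^(2/3)))² = (17.2×0.034 / (1×21.97×0.6130))² = 0.001885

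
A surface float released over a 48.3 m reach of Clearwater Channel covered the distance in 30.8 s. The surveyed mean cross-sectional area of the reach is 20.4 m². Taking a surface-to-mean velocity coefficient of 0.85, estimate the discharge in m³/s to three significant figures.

v_surface = L / t̄ = 48.3 / 30.8 = 1.568 m/s
v_mean = 0.85 × 1.568 = 1.333 m/s
Q = A × v_mean = 20.4 × 1.333 = 27.19 m³/s

27.2 m³/s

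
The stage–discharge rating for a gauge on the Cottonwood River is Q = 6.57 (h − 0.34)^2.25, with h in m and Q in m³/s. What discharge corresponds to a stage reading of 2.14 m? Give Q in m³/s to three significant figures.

Q = 6.57 × (2.14 − 0.34)^2.25 = 6.57 × 1.8^2.25 = 24.66 m³/s

24.7 m³/s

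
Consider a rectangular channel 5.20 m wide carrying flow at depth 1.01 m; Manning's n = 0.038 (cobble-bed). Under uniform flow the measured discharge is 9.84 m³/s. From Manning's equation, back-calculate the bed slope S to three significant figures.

0.00775

A = b·y = 5.20 × 1.01 = 5.252 m²
P = b + 2y = 5.20 + 2×1.01 = 7.220 m
R = A/P = 5.252/7.220 = 0.7274 m
S = (Q·n / (1·A·R^(2/3)))² = (9.84×0.038 / (1×5.252×0.8088))² = 0.007748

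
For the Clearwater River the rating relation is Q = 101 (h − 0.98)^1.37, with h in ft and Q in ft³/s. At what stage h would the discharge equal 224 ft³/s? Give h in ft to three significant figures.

h − h₀ = (Q/C)^(1/b) = (224/101)^(1/1.37) = 1.789 ft
h = 0.98 + 1.789 = 2.769 ft

2.77 ft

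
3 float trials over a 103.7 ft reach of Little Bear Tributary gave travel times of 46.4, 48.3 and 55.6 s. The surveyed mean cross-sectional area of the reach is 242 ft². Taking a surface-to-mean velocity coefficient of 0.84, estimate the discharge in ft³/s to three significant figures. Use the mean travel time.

t̄ = (46.4 + 48.3 + 55.6) / 3 = 50.1 s
v_surface = L / t̄ = 103.7 / 50.1 = 2.070 ft/s
v_mean = 0.84 × 2.070 = 1.739 ft/s
Q = A × v_mean = 242 × 1.739 = 420.8 ft³/s

421 ft³/s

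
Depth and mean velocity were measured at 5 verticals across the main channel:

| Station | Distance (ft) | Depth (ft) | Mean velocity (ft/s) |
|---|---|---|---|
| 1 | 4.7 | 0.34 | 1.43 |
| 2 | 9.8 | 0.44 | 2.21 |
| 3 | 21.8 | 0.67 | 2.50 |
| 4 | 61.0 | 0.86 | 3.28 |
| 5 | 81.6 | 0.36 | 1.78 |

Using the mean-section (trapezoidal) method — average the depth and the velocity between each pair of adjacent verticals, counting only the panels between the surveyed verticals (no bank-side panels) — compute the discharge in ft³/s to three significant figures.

138 ft³/s

Panel 1-2: Δb = 5.1 ft, d̄ = (0.34+0.44)/2 = 0.39, v̄ = (1.43+2.21)/2 = 1.82 → q = 5.1×0.39×1.82 = 3.620 ft³/s
Panel 2-3: Δb = 12 ft, d̄ = (0.44+0.67)/2 = 0.555, v̄ = (2.21+2.50)/2 = 2.355 → q = 12×0.555×2.355 = 15.68 ft³/s
Panel 3-4: Δb = 39.2 ft, d̄ = (0.67+0.86)/2 = 0.765, v̄ = (2.50+3.28)/2 = 2.89 → q = 39.2×0.765×2.89 = 86.67 ft³/s
Panel 4-5: Δb = 20.6 ft, d̄ = (0.86+0.36)/2 = 0.61, v̄ = (3.28+1.78)/2 = 2.53 → q = 20.6×0.61×2.53 = 31.79 ft³/s
Q = Σ q = 137.8 ft³/s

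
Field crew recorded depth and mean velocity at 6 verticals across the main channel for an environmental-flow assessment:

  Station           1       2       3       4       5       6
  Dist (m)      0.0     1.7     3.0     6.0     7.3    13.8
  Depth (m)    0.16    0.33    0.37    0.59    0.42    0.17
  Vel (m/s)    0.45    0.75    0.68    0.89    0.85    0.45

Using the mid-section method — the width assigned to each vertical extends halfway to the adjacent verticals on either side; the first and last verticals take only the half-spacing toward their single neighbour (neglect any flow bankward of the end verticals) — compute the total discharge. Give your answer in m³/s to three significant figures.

3.74 m³/s

w_1 = (1.7 − 0.0)/2 = 0.85 m; q_1 = 0.45 × 0.16 × 0.85 = 0.06120 m³/s
w_2 = (3.0 − 0.0)/2 = 1.5 m; q_2 = 0.75 × 0.33 × 1.5 = 0.3713 m³/s
w_3 = (6.0 − 1.7)/2 = 2.15 m; q_3 = 0.68 × 0.37 × 2.15 = 0.5409 m³/s
w_4 = (7.3 − 3.0)/2 = 2.15 m; q_4 = 0.89 × 0.59 × 2.15 = 1.129 m³/s
w_5 = (13.8 − 6.0)/2 = 3.9 m; q_5 = 0.85 × 0.42 × 3.9 = 1.392 m³/s
w_6 = (13.8 − 7.3)/2 = 3.25 m; q_6 = 0.45 × 0.17 × 3.25 = 0.2486 m³/s
Q = Σ qᵢ = 3.743 m³/s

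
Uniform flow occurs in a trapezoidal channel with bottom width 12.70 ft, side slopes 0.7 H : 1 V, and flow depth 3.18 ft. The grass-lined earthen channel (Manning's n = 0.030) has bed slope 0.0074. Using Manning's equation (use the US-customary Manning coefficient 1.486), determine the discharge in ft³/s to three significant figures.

354 ft³/s

A = (b + z·y)·y = (12.70 + 0.7×3.18)×3.18 = 47.46 ft²
P = b + 2y√(1+z²) = 12.70 + 2×3.18×√(1+0.7²) = 20.46 ft
R = A/P = 47.46/20.46 = 2.319 ft
Q = (1.486/n)·A·R^(2/3)·S^(1/2) = (1.486/0.030) × 47.46 × 2.319^(2/3) × 0.0074^(1/2) = 354.4 ft³/s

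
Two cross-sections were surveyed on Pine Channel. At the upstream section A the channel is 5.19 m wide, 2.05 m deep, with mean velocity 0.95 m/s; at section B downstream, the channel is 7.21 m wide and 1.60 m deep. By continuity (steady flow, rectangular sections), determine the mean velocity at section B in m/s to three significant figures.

Q = A₁V₁ = (5.19×2.05) × 0.95 = 10.11 m³/s
A₂ = 7.21 × 1.60 = 11.54 m²
V₂ = Q/A₂ = 10.11/11.54 = 0.8762 m/s

0.876 m/s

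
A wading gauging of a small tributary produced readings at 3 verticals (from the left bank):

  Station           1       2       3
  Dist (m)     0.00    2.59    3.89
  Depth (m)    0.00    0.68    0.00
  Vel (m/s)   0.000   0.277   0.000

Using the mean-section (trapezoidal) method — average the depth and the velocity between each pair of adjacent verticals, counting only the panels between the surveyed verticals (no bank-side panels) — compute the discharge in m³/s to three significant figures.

Panel 1-2: Δb = 2.59 m, d̄ = (0.00+0.68)/2 = 0.34, v̄ = (0.000+0.277)/2 = 0.1385 → q = 2.59×0.34×0.1385 = 0.1220 m³/s
Panel 2-3: Δb = 1.3 m, d̄ = (0.68+0.00)/2 = 0.34, v̄ = (0.277+0.000)/2 = 0.1385 → q = 1.3×0.34×0.1385 = 0.06122 m³/s
Q = Σ q = 0.1832 m³/s

0.183 m³/s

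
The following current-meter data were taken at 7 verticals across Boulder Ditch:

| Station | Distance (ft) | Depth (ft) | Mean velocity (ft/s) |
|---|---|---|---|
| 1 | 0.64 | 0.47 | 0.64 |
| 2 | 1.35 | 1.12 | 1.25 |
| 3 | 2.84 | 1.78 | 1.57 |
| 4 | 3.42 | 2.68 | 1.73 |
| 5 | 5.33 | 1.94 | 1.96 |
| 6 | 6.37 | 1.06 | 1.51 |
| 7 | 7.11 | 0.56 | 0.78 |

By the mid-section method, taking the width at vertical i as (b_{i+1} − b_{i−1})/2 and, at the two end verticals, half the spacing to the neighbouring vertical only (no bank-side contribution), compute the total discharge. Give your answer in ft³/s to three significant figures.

17.5 ft³/s

w_1 = (1.35 − 0.64)/2 = 0.355 ft; q_1 = 0.64 × 0.47 × 0.355 = 0.1068 ft³/s
w_2 = (2.84 − 0.64)/2 = 1.1 ft; q_2 = 1.25 × 1.12 × 1.1 = 1.540 ft³/s
w_3 = (3.42 − 1.35)/2 = 1.035 ft; q_3 = 1.57 × 1.78 × 1.035 = 2.892 ft³/s
w_4 = (5.33 − 2.84)/2 = 1.245 ft; q_4 = 1.73 × 2.68 × 1.245 = 5.772 ft³/s
w_5 = (6.37 − 3.42)/2 = 1.475 ft; q_5 = 1.96 × 1.94 × 1.475 = 5.609 ft³/s
w_6 = (7.11 − 5.33)/2 = 0.89 ft; q_6 = 1.51 × 1.06 × 0.89 = 1.425 ft³/s
w_7 = (7.11 − 6.37)/2 = 0.37 ft; q_7 = 0.78 × 0.56 × 0.37 = 0.1616 ft³/s
Q = Σ qᵢ = 17.51 ft³/s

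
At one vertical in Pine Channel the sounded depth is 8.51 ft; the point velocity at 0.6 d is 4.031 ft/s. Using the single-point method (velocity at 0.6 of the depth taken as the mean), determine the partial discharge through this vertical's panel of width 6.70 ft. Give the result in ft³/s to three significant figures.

v̄ = v₀.₆ = 4.031 ft/s
q = v̄ × d × w = 4.031 × 8.51 × 6.70 = 229.8 ft³/s

230 ft³/s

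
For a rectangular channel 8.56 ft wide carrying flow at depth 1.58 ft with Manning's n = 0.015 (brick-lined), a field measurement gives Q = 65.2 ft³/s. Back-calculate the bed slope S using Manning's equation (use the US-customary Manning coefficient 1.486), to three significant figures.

0.00196

A = b·y = 8.56 × 1.58 = 13.52 ft²
P = b + 2y = 8.56 + 2×1.58 = 11.72 ft
R = A/P = 13.52/11.72 = 1.154 ft
S = (Q·n / (1.486·A·R^(2/3)))² = (65.2×0.015 / (1.486×13.52×1.100))² = 0.001956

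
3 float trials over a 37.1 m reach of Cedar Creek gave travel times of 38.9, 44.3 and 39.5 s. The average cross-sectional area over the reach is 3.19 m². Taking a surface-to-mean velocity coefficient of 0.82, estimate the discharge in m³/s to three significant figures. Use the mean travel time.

t̄ = (38.9 + 44.3 + 39.5) / 3 = 40.9 s
v_surface = L / t̄ = 37.1 / 40.9 = 0.9071 m/s
v_mean = 0.82 × 0.9071 = 0.7438 m/s
Q = A × v_mean = 3.19 × 0.7438 = 2.373 m³/s

2.37 m³/s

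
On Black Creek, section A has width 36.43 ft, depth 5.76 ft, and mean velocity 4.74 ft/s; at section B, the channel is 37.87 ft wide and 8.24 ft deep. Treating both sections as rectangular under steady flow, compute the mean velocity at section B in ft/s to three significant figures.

Q = A₁V₁ = (36.43×5.76) × 4.74 = 994.6 ft³/s
A₂ = 37.87 × 8.24 = 312.0 ft²
V₂ = Q/A₂ = 994.6/312.0 = 3.187 ft/s

3.19 ft/s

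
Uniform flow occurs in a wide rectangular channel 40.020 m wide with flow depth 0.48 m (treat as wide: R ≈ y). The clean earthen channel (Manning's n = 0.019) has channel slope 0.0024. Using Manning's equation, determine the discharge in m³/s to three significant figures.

A = b·y = 40.020 × 0.48 = 19.21 m²
Wide channel: R ≈ y = 0.48 m
Q = (1/n)·A·R^(2/3)·S^(1/2) = (1/0.019) × 19.21 × 0.4800^(2/3) × 0.0024^(1/2) = 30.36 m³/s

30.4 m³/s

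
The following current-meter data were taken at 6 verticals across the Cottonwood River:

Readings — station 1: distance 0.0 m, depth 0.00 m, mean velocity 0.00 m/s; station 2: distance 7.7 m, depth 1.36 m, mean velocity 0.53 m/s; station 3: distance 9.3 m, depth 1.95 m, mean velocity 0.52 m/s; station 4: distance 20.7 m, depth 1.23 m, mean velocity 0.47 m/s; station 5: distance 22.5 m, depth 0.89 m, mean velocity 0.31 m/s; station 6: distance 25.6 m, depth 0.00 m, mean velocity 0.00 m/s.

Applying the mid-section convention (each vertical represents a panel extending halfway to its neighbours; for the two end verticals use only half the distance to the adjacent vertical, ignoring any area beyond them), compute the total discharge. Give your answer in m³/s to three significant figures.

14.4 m³/s

w_2 = (9.3 − 0.0)/2 = 4.65 m; q_2 = 0.53 × 1.36 × 4.65 = 3.352 m³/s
w_3 = (20.7 − 7.7)/2 = 6.5 m; q_3 = 0.52 × 1.95 × 6.5 = 6.591 m³/s
w_4 = (22.5 − 9.3)/2 = 6.6 m; q_4 = 0.47 × 1.23 × 6.6 = 3.815 m³/s
w_5 = (25.6 − 20.7)/2 = 2.45 m; q_5 = 0.31 × 0.89 × 2.45 = 0.6760 m³/s
Stations 1, 6 contribute zero (depth or velocity is 0).
Q = Σ qᵢ = 14.43 m³/s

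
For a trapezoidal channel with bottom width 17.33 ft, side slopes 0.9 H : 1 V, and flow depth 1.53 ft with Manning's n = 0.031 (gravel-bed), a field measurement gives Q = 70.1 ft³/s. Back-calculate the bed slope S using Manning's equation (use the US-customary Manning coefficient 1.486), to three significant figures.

A = (b + z·y)·y = (17.33 + 0.9×1.53)×1.53 = 28.62 ft²
P = b + 2y√(1+z²) = 17.33 + 2×1.53×√(1+0.9²) = 21.45 ft
R = A/P = 28.62/21.45 = 1.335 ft
S = (Q·n / (1.486·A·R^(2/3)))² = (70.1×0.031 / (1.486×28.62×1.212))² = 0.001777

0.00178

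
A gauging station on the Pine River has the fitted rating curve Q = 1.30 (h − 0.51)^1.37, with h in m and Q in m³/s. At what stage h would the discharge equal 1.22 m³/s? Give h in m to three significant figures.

1.46 m

h − h₀ = (Q/C)^(1/b) = (1.22/1.30)^(1/1.37) = 0.9547 m
h = 0.51 + 0.9547 = 1.465 m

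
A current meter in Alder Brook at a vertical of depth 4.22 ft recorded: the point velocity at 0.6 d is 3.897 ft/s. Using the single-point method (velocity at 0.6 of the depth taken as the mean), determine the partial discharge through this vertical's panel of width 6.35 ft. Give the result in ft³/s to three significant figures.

v̄ = v₀.₆ = 3.897 ft/s
q = v̄ × d × w = 3.897 × 4.22 × 6.35 = 104.4 ft³/s

104 ft³/s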